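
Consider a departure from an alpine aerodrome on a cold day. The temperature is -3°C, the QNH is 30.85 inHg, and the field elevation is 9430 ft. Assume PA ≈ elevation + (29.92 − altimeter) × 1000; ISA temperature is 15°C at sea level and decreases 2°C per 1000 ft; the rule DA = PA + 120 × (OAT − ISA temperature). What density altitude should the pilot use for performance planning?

8380 ft

Pressure altitude = 9430 + (29.92 − 30.85) × 1000 = 9430 + (-930) = 8500 ft.
ISA temperature at 8500 ft = 15 − 2 × (8500/1000) = -2°C.
ISA deviation = -3 − (-2) = -1°C.
Density altitude = 8500 + 120 × (-1) = 8380 ft.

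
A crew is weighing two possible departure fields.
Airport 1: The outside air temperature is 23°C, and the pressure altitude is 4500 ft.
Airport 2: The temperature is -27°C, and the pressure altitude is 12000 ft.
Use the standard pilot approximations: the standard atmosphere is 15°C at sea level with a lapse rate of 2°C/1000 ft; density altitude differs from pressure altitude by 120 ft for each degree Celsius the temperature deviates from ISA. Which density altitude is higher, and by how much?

Airport 1: ISA temp = 6°C, deviation +17°C, DA = 4500 + 120 × 17 = 6540 ft.
Airport 2: ISA temp = -9°C, deviation -18°C, DA = 12000 + 120 × (-18) = 9840 ft.
Airport 2 is higher by 9840 − 6540 = 3300 ft.

Airport 2 by 3300 ft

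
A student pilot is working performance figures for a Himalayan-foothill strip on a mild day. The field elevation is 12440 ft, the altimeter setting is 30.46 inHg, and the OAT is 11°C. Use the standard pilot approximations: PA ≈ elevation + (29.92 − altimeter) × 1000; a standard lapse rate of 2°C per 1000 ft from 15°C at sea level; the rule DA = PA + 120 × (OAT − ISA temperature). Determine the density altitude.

Pressure altitude = 12440 + (29.92 − 30.46) × 1000 = 12440 + (-540) = 11900 ft.
ISA temperature at 11900 ft = 15 − 2 × (11900/1000) = -8.8°C.
ISA deviation = 11 − (-8.8) = +19.8°C.
Density altitude = 11900 + 120 × (19.8) = 14276 ft.

14276 ft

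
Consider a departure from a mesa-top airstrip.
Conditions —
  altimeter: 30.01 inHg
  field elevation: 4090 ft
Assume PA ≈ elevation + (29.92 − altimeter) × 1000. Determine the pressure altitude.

Pressure correction = (29.92 − 30.01) × 1000 = -90 ft.
Pressure altitude = 4090 + (-90) = 4000 ft.

4000 ft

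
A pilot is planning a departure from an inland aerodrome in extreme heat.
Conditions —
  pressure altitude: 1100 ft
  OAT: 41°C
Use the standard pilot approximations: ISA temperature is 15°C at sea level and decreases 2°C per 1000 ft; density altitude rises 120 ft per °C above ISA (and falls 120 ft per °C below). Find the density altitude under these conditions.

ISA temperature at 1100 ft = 15 − 2 × (1100/1000) = 12.8°C.
ISA deviation = 41 − 12.8 = +28.2°C.
Density altitude = 1100 + 120 × (28.2) = 1100 + (+3384) = 4484 ft.

4484 ft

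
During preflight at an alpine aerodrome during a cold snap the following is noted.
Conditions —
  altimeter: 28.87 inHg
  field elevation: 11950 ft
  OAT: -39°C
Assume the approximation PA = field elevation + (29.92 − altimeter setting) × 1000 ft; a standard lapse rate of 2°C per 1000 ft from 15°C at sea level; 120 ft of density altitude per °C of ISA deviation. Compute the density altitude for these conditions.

9640 ft

Pressure altitude = 11950 + (29.92 − 28.87) × 1000 = 11950 + (+1050) = 13000 ft.
ISA temperature at 13000 ft = 15 − 2 × (13000/1000) = -11°C.
ISA deviation = -39 − (-11) = -28°C.
Density altitude = 13000 + 120 × (-28) = 9640 ft.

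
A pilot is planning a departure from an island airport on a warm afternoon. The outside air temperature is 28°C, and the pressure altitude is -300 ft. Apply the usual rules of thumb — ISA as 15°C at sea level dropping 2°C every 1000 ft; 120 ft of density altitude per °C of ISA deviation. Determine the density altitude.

ISA temperature at -300 ft = 15 − 2 × (-300/1000) = 15.6°C.
ISA deviation = 28 − 15.6 = +12.4°C.
Density altitude = -300 + 120 × (12.4) = -300 + (+1488) = 1188 ft.

1188 ft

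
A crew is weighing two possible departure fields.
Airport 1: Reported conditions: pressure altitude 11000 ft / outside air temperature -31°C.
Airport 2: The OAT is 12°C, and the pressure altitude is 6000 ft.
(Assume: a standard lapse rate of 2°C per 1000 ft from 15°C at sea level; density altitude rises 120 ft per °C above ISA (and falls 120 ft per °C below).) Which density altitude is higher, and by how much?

Airport 1 by 1040 ft

Airport 1: ISA temp = -7°C, deviation -24°C, DA = 11000 + 120 × (-24) = 8120 ft.
Airport 2: ISA temp = 3°C, deviation +9°C, DA = 6000 + 120 × 9 = 7080 ft.
Airport 1 is higher by 8120 − 7080 = 1040 ft.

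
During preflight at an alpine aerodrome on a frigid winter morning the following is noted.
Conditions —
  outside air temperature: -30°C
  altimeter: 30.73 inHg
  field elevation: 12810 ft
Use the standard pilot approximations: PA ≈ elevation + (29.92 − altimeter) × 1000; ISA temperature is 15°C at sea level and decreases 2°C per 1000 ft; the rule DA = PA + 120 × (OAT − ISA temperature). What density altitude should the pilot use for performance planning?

9480 ft

Pressure altitude = 12810 + (29.92 − 30.73) × 1000 = 12810 + (-810) = 12000 ft.
ISA temperature at 12000 ft = 15 − 2 × (12000/1000) = -9°C.
ISA deviation = -30 − (-9) = -21°C.
Density altitude = 12000 + 120 × (-21) = 9480 ft.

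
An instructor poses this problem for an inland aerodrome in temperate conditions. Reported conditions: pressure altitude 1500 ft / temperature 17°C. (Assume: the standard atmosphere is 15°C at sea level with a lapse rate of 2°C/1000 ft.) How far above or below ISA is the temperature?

ISA+5°C

ISA temperature at 1500 ft = 15 − 2 × (1500/1000) = 12°C.
Deviation = OAT − ISA = 17 − 12 = +5°C.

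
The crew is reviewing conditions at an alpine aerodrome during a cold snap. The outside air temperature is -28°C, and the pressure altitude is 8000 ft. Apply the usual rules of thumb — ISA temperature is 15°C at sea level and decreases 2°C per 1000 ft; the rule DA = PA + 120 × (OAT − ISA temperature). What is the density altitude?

ISA temperature at 8000 ft = 15 − 2 × (8000/1000) = -1°C.
ISA deviation = -28 − (-1) = -27°C.
Density altitude = 8000 + 120 × (-27) = 8000 + (-3240) = 4760 ft.

4760 ft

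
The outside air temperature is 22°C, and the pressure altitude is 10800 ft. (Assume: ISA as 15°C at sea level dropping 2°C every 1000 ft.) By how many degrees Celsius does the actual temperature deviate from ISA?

ISA+28.6°C

ISA temperature at 10800 ft = 15 − 2 × (10800/1000) = -6.6°C.
Deviation = OAT − ISA = 22 − (-6.6) = +28.6°C.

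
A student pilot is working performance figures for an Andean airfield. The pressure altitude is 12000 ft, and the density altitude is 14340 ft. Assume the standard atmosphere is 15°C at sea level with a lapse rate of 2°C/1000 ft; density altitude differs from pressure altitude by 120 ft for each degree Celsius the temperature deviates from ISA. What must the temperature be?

10.5°C

Density altitude − pressure altitude = 14340 − 12000 = +2340 ft.
At 120 ft/°C that is an ISA deviation of 2340/120 = +19.5°C.
ISA temperature at 12000 ft = 15 − 2 × (12000/1000) = -9°C.
OAT = ISA + deviation = -9 + (+19.5) = 10.5°C.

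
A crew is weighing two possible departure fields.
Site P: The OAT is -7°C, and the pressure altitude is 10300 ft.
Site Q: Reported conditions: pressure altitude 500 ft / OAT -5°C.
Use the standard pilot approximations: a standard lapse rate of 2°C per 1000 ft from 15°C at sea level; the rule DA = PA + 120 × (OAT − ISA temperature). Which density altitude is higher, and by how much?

Site P: ISA temp = -5.6°C, deviation -1.4°C, DA = 10300 + 120 × (-1.4) = 10132 ft.
Site Q: ISA temp = 14°C, deviation -19°C, DA = 500 + 120 × (-19) = -1780 ft.
Site P is higher by 10132 − (-1780) = 11912 ft.

Site P by 11912 ft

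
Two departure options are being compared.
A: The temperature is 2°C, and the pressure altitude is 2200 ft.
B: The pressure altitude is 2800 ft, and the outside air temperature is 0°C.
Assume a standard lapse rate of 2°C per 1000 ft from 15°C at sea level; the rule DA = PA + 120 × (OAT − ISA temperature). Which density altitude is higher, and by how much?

A: ISA temp = 10.6°C, deviation -8.6°C, DA = 2200 + 120 × (-8.6) = 1168 ft.
B: ISA temp = 9.4°C, deviation -9.4°C, DA = 2800 + 120 × (-9.4) = 1672 ft.
B is higher by 1672 − 1168 = 504 ft.

B by 504 ft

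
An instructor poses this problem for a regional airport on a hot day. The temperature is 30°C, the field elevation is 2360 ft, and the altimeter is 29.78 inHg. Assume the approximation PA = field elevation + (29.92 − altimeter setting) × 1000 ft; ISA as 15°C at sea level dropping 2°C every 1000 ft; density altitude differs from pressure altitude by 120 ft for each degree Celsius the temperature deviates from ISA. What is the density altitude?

Pressure altitude = 2360 + (29.92 − 29.78) × 1000 = 2360 + (+140) = 2500 ft.
ISA temperature at 2500 ft = 15 − 2 × (2500/1000) = 10°C.
ISA deviation = 30 − 10 = +20°C.
Density altitude = 2500 + 120 × (20) = 4900 ft.

4900 ft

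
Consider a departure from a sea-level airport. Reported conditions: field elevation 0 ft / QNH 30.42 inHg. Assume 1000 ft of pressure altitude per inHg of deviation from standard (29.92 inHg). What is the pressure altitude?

-500 ft

Pressure correction = (29.92 − 30.42) × 1000 = -500 ft.
Pressure altitude = 0 + (-500) = -500 ft.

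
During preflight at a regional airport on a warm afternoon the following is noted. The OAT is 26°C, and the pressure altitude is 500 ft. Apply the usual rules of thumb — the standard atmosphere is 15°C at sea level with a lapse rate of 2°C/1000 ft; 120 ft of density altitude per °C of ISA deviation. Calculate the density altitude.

1940 ft

ISA temperature at 500 ft = 15 − 2 × (500/1000) = 14°C.
ISA deviation = 26 − 14 = +12°C.
Density altitude = 500 + 120 × (12) = 500 + (+1440) = 1940 ft.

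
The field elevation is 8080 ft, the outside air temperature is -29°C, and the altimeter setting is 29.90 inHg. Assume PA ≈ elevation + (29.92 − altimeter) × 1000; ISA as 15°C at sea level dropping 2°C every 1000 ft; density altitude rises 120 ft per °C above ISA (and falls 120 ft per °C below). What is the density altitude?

4764 ft

Pressure altitude = 8080 + (29.92 − 29.90) × 1000 = 8080 + (+20) = 8100 ft.
ISA temperature at 8100 ft = 15 − 2 × (8100/1000) = -1.2°C.
ISA deviation = -29 − (-1.2) = -27.8°C.
Density altitude = 8100 + 120 × (-27.8) = 4764 ft.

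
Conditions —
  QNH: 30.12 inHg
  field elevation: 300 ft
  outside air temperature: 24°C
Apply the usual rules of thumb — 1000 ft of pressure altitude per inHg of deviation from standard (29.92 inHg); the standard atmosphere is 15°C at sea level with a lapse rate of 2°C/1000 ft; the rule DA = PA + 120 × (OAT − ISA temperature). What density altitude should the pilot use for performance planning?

Pressure altitude = 300 + (29.92 − 30.12) × 1000 = 300 + (-200) = 100 ft.
ISA temperature at 100 ft = 15 − 2 × (100/1000) = 14.8°C.
ISA deviation = 24 − 14.8 = +9.2°C.
Density altitude = 100 + 120 × (9.2) = 1204 ft.

1204 ft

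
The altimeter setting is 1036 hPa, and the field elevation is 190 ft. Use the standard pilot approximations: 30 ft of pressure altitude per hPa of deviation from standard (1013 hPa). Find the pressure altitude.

-500 ft

Pressure correction = (1013 − 1036) × 30 = -690 ft.
Pressure altitude = 190 + (-690) = -500 ft.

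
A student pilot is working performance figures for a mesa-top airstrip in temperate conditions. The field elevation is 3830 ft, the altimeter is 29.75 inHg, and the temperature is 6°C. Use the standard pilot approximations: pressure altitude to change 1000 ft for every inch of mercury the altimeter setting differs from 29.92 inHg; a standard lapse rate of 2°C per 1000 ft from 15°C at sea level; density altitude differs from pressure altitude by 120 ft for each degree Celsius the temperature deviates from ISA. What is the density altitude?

3880 ft

Pressure altitude = 3830 + (29.92 − 29.75) × 1000 = 3830 + (+170) = 4000 ft.
ISA temperature at 4000 ft = 15 − 2 × (4000/1000) = 7°C.
ISA deviation = 6 − 7 = -1°C.
Density altitude = 4000 + 120 × (-1) = 3880 ft.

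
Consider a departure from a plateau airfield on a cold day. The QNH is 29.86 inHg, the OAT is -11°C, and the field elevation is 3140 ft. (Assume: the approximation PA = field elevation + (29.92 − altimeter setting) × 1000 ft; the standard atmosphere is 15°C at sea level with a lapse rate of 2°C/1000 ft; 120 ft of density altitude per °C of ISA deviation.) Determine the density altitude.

Pressure altitude = 3140 + (29.92 − 29.86) × 1000 = 3140 + (+60) = 3200 ft.
ISA temperature at 3200 ft = 15 − 2 × (3200/1000) = 8.6°C.
ISA deviation = -11 − 8.6 = -19.6°C.
Density altitude = 3200 + 120 × (-19.6) = 848 ft.

848 ft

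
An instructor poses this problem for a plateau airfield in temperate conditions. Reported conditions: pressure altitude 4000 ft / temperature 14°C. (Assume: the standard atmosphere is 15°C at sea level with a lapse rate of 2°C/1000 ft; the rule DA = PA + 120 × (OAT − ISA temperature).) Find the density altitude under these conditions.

4840 ft

ISA temperature at 4000 ft = 15 − 2 × (4000/1000) = 7°C.
ISA deviation = 14 − 7 = +7°C.
Density altitude = 4000 + 120 × (7) = 4000 + (+840) = 4840 ft.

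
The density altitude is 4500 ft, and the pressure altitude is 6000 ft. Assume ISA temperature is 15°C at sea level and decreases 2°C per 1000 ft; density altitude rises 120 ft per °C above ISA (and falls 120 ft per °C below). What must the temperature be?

-9.5°C

Density altitude − pressure altitude = 4500 − 6000 = -1500 ft.
At 120 ft/°C that is an ISA deviation of -1500/120 = -12.5°C.
ISA temperature at 6000 ft = 15 − 2 × (6000/1000) = 3°C.
OAT = ISA + deviation = 3 + (-12.5) = -9.5°C.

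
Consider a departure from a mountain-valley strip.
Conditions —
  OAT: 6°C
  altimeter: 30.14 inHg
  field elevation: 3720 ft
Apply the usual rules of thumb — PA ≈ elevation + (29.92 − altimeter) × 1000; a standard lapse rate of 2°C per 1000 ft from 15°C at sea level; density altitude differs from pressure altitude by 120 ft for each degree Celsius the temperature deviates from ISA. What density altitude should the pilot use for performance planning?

3260 ft

Pressure altitude = 3720 + (29.92 − 30.14) × 1000 = 3720 + (-220) = 3500 ft.
ISA temperature at 3500 ft = 15 − 2 × (3500/1000) = 8°C.
ISA deviation = 6 − 8 = -2°C.
Density altitude = 3500 + 120 × (-2) = 3260 ft.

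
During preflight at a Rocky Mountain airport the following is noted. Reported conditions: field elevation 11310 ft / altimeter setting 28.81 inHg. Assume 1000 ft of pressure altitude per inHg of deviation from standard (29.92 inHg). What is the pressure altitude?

12420 ft

Pressure correction = (29.92 − 28.81) × 1000 = +1110 ft.
Pressure altitude = 11310 + (+1110) = 12420 ft.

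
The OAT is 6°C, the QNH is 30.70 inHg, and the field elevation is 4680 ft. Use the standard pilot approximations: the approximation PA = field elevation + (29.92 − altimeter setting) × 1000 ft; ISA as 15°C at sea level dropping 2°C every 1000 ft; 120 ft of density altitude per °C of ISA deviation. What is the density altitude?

3756 ft

Pressure altitude = 4680 + (29.92 − 30.70) × 1000 = 4680 + (-780) = 3900 ft.
ISA temperature at 3900 ft = 15 − 2 × (3900/1000) = 7.2°C.
ISA deviation = 6 − 7.2 = -1.2°C.
Density altitude = 3900 + 120 × (-1.2) = 3756 ft.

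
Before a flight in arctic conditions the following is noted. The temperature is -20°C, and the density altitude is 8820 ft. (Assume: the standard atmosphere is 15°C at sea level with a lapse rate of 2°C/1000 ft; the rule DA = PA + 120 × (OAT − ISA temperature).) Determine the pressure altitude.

10500 ft

DA = PA + 120 × (OAT − (15 − 2·PA/1000)) = PA + 120·OAT − 1800 + 0.24·PA = 1.24·PA + 120·OAT − 1800.
So 1.24·PA = 8820 − 120 × (-20) + 1800 = 13020.
PA = 13020 / 1.24 = 10500 ft.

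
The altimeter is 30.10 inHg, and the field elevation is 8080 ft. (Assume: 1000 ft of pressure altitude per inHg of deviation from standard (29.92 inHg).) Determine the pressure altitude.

Pressure correction = (29.92 − 30.10) × 1000 = -180 ft.
Pressure altitude = 8080 + (-180) = 7900 ft.

7900 ft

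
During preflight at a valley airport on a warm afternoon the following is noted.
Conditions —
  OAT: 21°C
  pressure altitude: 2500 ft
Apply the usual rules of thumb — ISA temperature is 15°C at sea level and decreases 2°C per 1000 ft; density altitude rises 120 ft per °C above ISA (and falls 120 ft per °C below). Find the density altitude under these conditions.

ISA temperature at 2500 ft = 15 − 2 × (2500/1000) = 10°C.
ISA deviation = 21 − 10 = +11°C.
Density altitude = 2500 + 120 × (11) = 2500 + (+1320) = 3820 ft.

3820 ft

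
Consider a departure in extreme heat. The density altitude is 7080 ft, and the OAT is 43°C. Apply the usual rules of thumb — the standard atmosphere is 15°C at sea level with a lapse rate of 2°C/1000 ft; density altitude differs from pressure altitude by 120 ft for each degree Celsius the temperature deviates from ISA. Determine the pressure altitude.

3000 ft

DA = PA + 120 × (OAT − (15 − 2·PA/1000)) = PA + 120·OAT − 1800 + 0.24·PA = 1.24·PA + 120·OAT − 1800.
So 1.24·PA = 7080 − 120 × 43 + 1800 = 3720.
PA = 3720 / 1.24 = 3000 ft.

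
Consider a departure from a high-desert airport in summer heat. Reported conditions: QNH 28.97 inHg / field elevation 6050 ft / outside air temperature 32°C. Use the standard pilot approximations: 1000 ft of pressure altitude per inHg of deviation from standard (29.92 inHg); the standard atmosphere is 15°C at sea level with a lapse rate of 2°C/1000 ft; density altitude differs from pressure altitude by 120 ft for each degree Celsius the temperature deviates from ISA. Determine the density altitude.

Pressure altitude = 6050 + (29.92 − 28.97) × 1000 = 6050 + (+950) = 7000 ft.
ISA temperature at 7000 ft = 15 − 2 × (7000/1000) = 1°C.
ISA deviation = 32 − 1 = +31°C.
Density altitude = 7000 + 120 × (31) = 10720 ft.

10720 ft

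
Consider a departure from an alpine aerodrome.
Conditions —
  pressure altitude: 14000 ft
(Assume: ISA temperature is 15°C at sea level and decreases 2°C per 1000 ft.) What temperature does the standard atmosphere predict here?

-13°C

ISA temperature = 15 − 2 × (14000/1000) = 15 − 28 = -13°C.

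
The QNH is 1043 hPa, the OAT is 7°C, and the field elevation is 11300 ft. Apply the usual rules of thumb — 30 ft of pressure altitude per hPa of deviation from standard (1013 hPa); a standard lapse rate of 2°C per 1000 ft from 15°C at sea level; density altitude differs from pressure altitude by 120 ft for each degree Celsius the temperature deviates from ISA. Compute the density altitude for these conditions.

11936 ft

Pressure altitude = 11300 + (1013 − 1043) × 30 = 11300 + (-900) = 10400 ft.
ISA temperature at 10400 ft = 15 − 2 × (10400/1000) = -5.8°C.
ISA deviation = 7 − (-5.8) = +12.8°C.
Density altitude = 10400 + 120 × (12.8) = 11936 ft.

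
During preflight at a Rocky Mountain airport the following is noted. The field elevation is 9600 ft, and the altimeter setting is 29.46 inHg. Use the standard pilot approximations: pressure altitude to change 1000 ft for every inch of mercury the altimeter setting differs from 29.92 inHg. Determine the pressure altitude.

Pressure correction = (29.92 − 29.46) × 1000 = +460 ft.
Pressure altitude = 9600 + (+460) = 10060 ft.

10060 ft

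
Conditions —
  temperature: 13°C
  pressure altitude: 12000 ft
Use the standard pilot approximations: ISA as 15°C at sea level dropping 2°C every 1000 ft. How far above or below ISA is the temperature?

ISA temperature at 12000 ft = 15 − 2 × (12000/1000) = -9°C.
Deviation = OAT − ISA = 13 − (-9) = +22°C.

ISA+22°C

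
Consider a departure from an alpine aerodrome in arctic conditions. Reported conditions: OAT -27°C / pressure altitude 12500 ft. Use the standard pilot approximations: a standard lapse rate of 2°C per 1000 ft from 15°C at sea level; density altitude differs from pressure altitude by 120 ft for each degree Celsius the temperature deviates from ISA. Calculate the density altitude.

10460 ft

ISA temperature at 12500 ft = 15 − 2 × (12500/1000) = -10°C.
ISA deviation = -27 − (-10) = -17°C.
Density altitude = 12500 + 120 × (-17) = 12500 + (-2040) = 10460 ft.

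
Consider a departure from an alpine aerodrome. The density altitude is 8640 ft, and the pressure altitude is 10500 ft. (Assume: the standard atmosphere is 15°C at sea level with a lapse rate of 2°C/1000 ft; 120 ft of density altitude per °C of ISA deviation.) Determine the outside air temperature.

Density altitude − pressure altitude = 8640 − 10500 = -1860 ft.
At 120 ft/°C that is an ISA deviation of -1860/120 = -15.5°C.
ISA temperature at 10500 ft = 15 − 2 × (10500/1000) = -6°C.
OAT = ISA + deviation = -6 + (-15.5) = -21.5°C.

-21.5°C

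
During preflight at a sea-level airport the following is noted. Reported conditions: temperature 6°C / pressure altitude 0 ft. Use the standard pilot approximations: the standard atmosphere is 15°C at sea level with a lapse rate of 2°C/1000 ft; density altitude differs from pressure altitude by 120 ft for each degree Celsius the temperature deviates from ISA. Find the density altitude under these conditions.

ISA temperature at 0 ft = 15 − 2 × (0/1000) = 15°C.
ISA deviation = 6 − 15 = -9°C.
Density altitude = 0 + 120 × (-9) = 0 + (-1080) = -1080 ft.

-1080 ft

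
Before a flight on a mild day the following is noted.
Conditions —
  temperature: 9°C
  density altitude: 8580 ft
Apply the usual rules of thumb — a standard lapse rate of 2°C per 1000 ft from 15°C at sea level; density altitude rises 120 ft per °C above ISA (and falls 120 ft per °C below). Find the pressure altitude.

DA = PA + 120 × (OAT − (15 − 2·PA/1000)) = PA + 120·OAT − 1800 + 0.24·PA = 1.24·PA + 120·OAT − 1800.
So 1.24·PA = 8580 − 120 × 9 + 1800 = 9300.
PA = 9300 / 1.24 = 7500 ft.

7500 ft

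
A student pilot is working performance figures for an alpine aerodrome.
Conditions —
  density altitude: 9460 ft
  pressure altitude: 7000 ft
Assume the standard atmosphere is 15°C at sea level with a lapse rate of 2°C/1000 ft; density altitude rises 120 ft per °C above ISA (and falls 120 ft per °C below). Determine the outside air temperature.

Density altitude − pressure altitude = 9460 − 7000 = +2460 ft.
At 120 ft/°C that is an ISA deviation of 2460/120 = +20.5°C.
ISA temperature at 7000 ft = 15 − 2 × (7000/1000) = 1°C.
OAT = ISA + deviation = 1 + (+20.5) = 21.5°C.

21.5°C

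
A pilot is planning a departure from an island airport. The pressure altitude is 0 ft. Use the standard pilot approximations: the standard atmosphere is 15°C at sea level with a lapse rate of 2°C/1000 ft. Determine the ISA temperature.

15°C

ISA temperature = 15 − 2 × (0/1000) = 15 − 0 = 15°C.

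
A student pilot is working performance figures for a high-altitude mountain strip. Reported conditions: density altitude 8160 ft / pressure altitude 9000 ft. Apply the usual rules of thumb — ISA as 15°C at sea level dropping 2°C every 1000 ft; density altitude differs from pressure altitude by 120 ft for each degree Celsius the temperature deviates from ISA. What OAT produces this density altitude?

Density altitude − pressure altitude = 8160 − 9000 = -840 ft.
At 120 ft/°C that is an ISA deviation of -840/120 = -7°C.
ISA temperature at 9000 ft = 15 − 2 × (9000/1000) = -3°C.
OAT = ISA + deviation = -3 + (-7) = -10°C.

-10°C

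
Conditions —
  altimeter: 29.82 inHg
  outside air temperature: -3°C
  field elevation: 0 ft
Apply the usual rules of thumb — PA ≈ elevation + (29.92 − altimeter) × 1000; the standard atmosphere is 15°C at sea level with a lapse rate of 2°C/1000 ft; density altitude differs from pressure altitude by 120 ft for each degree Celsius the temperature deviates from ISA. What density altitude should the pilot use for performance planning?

Pressure altitude = 0 + (29.92 − 29.82) × 1000 = 0 + (+100) = 100 ft.
ISA temperature at 100 ft = 15 − 2 × (100/1000) = 14.8°C.
ISA deviation = -3 − 14.8 = -17.8°C.
Density altitude = 100 + 120 × (-17.8) = -2036 ft.

-2036 ft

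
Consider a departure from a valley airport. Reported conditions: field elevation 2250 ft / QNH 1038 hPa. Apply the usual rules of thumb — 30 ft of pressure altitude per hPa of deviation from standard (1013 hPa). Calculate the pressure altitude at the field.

1500 ft

Pressure correction = (1013 − 1038) × 30 = -750 ft.
Pressure altitude = 2250 + (-750) = 1500 ft.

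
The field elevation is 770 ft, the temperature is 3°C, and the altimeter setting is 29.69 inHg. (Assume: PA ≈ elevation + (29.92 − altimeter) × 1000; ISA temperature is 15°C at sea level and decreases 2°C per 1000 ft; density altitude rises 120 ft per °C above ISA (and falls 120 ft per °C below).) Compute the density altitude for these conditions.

-200 ft

Pressure altitude = 770 + (29.92 − 29.69) × 1000 = 770 + (+230) = 1000 ft.
ISA temperature at 1000 ft = 15 − 2 × (1000/1000) = 13°C.
ISA deviation = 3 − 13 = -10°C.
Density altitude = 1000 + 120 × (-10) = -200 ft.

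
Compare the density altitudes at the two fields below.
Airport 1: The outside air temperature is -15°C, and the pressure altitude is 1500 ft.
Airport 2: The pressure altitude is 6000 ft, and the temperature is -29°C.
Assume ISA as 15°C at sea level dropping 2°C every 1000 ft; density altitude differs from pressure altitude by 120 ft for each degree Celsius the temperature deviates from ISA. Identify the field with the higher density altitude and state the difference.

Airport 1: ISA temp = 12°C, deviation -27°C, DA = 1500 + 120 × (-27) = -1740 ft.
Airport 2: ISA temp = 3°C, deviation -32°C, DA = 6000 + 120 × (-32) = 2160 ft.
Airport 2 is higher by 2160 − (-1740) = 3900 ft.

Airport 2 by 3900 ft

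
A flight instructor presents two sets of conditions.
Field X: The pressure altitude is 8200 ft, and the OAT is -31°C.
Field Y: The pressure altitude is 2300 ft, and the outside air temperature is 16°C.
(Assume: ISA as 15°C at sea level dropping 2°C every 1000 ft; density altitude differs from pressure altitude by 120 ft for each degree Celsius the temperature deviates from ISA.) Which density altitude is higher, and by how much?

Field X: ISA temp = -1.4°C, deviation -29.6°C, DA = 8200 + 120 × (-29.6) = 4648 ft.
Field Y: ISA temp = 10.4°C, deviation +5.6°C, DA = 2300 + 120 × 5.6 = 2972 ft.
Field X is higher by 4648 − 2972 = 1676 ft.

Field X by 1676 ft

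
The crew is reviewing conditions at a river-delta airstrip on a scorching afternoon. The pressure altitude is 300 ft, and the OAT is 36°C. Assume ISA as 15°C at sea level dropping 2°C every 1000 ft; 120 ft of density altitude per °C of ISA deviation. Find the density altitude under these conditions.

ISA temperature at 300 ft = 15 − 2 × (300/1000) = 14.4°C.
ISA deviation = 36 − 14.4 = +21.6°C.
Density altitude = 300 + 120 × (21.6) = 300 + (+2592) = 2892 ft.

2892 ft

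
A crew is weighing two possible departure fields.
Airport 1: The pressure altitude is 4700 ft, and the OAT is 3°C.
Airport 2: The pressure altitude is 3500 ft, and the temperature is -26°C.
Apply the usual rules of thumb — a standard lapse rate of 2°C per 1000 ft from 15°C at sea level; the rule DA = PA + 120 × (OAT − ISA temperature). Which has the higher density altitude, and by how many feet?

Airport 1 by 4968 ft

Airport 1: ISA temp = 5.6°C, deviation -2.6°C, DA = 4700 + 120 × (-2.6) = 4388 ft.
Airport 2: ISA temp = 8°C, deviation -34°C, DA = 3500 + 120 × (-34) = -580 ft.
Airport 1 is higher by 4388 − (-580) = 4968 ft.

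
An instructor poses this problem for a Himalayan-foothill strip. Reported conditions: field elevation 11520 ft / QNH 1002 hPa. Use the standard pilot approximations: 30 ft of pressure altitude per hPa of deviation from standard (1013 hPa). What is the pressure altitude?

Pressure correction = (1013 − 1002) × 30 = +330 ft.
Pressure altitude = 11520 + (+330) = 11850 ft.

11850 ft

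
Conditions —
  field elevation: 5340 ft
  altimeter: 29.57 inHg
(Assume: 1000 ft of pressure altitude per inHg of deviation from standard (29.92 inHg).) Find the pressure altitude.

Pressure correction = (29.92 − 29.57) × 1000 = +350 ft.
Pressure altitude = 5340 + (+350) = 5690 ft.

5690 ft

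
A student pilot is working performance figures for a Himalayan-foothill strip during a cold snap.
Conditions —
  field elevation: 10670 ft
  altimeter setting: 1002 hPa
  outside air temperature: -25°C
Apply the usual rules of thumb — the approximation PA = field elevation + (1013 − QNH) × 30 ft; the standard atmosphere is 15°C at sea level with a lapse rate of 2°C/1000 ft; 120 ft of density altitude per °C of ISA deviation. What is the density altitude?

8840 ft

Pressure altitude = 10670 + (1013 − 1002) × 30 = 10670 + (+330) = 11000 ft.
ISA temperature at 11000 ft = 15 − 2 × (11000/1000) = -7°C.
ISA deviation = -25 − (-7) = -18°C.
Density altitude = 11000 + 120 × (-18) = 8840 ft.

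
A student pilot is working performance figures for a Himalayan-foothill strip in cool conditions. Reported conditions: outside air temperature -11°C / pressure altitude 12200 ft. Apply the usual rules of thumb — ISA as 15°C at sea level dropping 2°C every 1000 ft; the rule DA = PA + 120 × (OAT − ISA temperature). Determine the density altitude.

12008 ft

ISA temperature at 12200 ft = 15 − 2 × (12200/1000) = -9.4°C.
ISA deviation = -11 − (-9.4) = -1.6°C.
Density altitude = 12200 + 120 × (-1.6) = 12200 + (-192) = 12008 ft.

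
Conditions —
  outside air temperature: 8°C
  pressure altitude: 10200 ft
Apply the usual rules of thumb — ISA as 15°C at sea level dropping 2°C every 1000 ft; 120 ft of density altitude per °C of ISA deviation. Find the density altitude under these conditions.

ISA temperature at 10200 ft = 15 − 2 × (10200/1000) = -5.4°C.
ISA deviation = 8 − (-5.4) = +13.4°C.
Density altitude = 10200 + 120 × (13.4) = 10200 + (+1608) = 11808 ft.

11808 ft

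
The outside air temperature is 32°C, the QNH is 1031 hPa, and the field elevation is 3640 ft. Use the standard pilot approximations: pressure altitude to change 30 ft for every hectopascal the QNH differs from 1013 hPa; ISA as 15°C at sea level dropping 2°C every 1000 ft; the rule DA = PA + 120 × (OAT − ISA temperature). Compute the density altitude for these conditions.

Pressure altitude = 3640 + (1013 − 1031) × 30 = 3640 + (-540) = 3100 ft.
ISA temperature at 3100 ft = 15 − 2 × (3100/1000) = 8.8°C.
ISA deviation = 32 − 8.8 = +23.2°C.
Density altitude = 3100 + 120 × (23.2) = 5884 ft.

5884 ft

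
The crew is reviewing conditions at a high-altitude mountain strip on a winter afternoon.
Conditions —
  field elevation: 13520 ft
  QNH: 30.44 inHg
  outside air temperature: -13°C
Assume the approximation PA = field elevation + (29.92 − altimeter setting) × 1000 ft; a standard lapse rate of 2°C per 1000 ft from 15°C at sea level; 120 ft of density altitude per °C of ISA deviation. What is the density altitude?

12760 ft

Pressure altitude = 13520 + (29.92 − 30.44) × 1000 = 13520 + (-520) = 13000 ft.
ISA temperature at 13000 ft = 15 − 2 × (13000/1000) = -11°C.
ISA deviation = -13 − (-11) = -2°C.
Density altitude = 13000 + 120 × (-2) = 12760 ft.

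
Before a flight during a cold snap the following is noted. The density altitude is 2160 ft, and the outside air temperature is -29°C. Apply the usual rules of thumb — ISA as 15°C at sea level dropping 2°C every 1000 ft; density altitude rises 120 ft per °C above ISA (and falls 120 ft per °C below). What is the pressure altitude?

DA = PA + 120 × (OAT − (15 − 2·PA/1000)) = PA + 120·OAT − 1800 + 0.24·PA = 1.24·PA + 120·OAT − 1800.
So 1.24·PA = 2160 − 120 × (-29) + 1800 = 7440.
PA = 7440 / 1.24 = 6000 ft.

6000 ft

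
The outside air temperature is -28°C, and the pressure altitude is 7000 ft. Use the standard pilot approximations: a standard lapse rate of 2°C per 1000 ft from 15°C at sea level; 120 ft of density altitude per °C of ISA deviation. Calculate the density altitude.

3520 ft

ISA temperature at 7000 ft = 15 − 2 × (7000/1000) = 1°C.
ISA deviation = -28 − 1 = -29°C.
Density altitude = 7000 + 120 × (-29) = 7000 + (-3480) = 3520 ft.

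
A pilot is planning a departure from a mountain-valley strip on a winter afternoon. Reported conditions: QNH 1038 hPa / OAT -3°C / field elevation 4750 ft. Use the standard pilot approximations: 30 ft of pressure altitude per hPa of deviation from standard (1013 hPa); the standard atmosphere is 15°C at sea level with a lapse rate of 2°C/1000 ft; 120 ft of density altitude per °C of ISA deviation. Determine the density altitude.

Pressure altitude = 4750 + (1013 − 1038) × 30 = 4750 + (-750) = 4000 ft.
ISA temperature at 4000 ft = 15 − 2 × (4000/1000) = 7°C.
ISA deviation = -3 − 7 = -10°C.
Density altitude = 4000 + 120 × (-10) = 2800 ft.

2800 ft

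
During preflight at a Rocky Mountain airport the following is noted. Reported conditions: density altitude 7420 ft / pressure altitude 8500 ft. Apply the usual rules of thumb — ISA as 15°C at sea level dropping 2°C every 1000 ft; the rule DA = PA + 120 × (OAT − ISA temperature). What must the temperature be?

-11°C

Density altitude − pressure altitude = 7420 − 8500 = -1080 ft.
At 120 ft/°C that is an ISA deviation of -1080/120 = -9°C.
ISA temperature at 8500 ft = 15 − 2 × (8500/1000) = -2°C.
OAT = ISA + deviation = -2 + (-9) = -11°C.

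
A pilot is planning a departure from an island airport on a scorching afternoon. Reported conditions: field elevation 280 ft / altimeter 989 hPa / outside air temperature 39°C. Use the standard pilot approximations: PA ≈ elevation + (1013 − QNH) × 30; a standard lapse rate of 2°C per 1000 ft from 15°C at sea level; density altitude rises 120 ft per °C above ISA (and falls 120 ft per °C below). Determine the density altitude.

Pressure altitude = 280 + (1013 − 989) × 30 = 280 + (+720) = 1000 ft.
ISA temperature at 1000 ft = 15 − 2 × (1000/1000) = 13°C.
ISA deviation = 39 − 13 = +26°C.
Density altitude = 1000 + 120 × (26) = 4120 ft.

4120 ft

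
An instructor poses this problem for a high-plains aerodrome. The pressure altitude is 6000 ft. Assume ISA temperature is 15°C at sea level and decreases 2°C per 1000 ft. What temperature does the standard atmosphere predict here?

3°C

ISA temperature = 15 − 2 × (6000/1000) = 15 − 12 = 3°C.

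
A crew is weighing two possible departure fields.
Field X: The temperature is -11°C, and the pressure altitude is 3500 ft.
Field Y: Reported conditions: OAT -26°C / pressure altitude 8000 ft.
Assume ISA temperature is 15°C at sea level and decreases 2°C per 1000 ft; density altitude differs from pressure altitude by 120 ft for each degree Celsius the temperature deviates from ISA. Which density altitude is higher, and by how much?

Field X: ISA temp = 8°C, deviation -19°C, DA = 3500 + 120 × (-19) = 1220 ft.
Field Y: ISA temp = -1°C, deviation -25°C, DA = 8000 + 120 × (-25) = 5000 ft.
Field Y is higher by 5000 − 1220 = 3780 ft.

Field Y by 3780 ft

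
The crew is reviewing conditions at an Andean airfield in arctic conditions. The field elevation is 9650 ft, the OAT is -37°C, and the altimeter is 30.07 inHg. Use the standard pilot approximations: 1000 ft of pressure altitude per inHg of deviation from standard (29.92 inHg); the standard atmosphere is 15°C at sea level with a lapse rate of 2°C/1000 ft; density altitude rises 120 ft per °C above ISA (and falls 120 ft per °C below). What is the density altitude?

Pressure altitude = 9650 + (29.92 − 30.07) × 1000 = 9650 + (-150) = 9500 ft.
ISA temperature at 9500 ft = 15 − 2 × (9500/1000) = -4°C.
ISA deviation = -37 − (-4) = -33°C.
Density altitude = 9500 + 120 × (-33) = 5540 ft.

5540 ft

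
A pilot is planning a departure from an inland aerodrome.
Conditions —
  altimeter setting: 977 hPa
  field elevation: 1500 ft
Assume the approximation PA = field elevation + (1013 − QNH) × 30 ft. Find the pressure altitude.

Pressure correction = (1013 − 977) × 30 = +1080 ft.
Pressure altitude = 1500 + (+1080) = 2580 ft.

2580 ft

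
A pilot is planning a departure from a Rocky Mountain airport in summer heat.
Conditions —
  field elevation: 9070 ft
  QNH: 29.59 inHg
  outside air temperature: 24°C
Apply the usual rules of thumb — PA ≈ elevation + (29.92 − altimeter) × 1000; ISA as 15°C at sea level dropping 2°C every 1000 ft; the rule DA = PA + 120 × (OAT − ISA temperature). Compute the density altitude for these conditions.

Pressure altitude = 9070 + (29.92 − 29.59) × 1000 = 9070 + (+330) = 9400 ft.
ISA temperature at 9400 ft = 15 − 2 × (9400/1000) = -3.8°C.
ISA deviation = 24 − (-3.8) = +27.8°C.
Density altitude = 9400 + 120 × (27.8) = 12736 ft.

12736 ft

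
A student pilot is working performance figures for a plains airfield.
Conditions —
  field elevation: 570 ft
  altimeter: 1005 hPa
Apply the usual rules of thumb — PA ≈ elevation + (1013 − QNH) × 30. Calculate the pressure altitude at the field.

810 ft

Pressure correction = (1013 − 1005) × 30 = +240 ft.
Pressure altitude = 570 + (+240) = 810 ft.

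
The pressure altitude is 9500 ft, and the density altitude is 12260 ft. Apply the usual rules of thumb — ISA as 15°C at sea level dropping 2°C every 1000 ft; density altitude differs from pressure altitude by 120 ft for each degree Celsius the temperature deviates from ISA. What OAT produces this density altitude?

Density altitude − pressure altitude = 12260 − 9500 = +2760 ft.
At 120 ft/°C that is an ISA deviation of 2760/120 = +23°C.
ISA temperature at 9500 ft = 15 − 2 × (9500/1000) = -4°C.
OAT = ISA + deviation = -4 + (+23) = 19°C.

19°C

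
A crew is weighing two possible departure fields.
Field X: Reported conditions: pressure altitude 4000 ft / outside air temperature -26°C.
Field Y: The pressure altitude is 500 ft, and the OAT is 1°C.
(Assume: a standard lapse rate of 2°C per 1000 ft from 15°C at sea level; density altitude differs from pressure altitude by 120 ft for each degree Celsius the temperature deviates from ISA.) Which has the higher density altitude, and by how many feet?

Field X: ISA temp = 7°C, deviation -33°C, DA = 4000 + 120 × (-33) = 40 ft.
Field Y: ISA temp = 14°C, deviation -13°C, DA = 500 + 120 × (-13) = -1060 ft.
Field X is higher by 40 − (-1060) = 1100 ft.

Field X by 1100 ft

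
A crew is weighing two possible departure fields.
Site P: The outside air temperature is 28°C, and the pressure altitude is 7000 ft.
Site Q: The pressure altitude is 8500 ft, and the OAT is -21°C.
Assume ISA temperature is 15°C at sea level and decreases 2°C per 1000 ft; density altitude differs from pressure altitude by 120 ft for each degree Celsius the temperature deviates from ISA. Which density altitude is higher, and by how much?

Site P by 4020 ft

Site P: ISA temp = 1°C, deviation +27°C, DA = 7000 + 120 × 27 = 10240 ft.
Site Q: ISA temp = -2°C, deviation -19°C, DA = 8500 + 120 × (-19) = 6220 ft.
Site P is higher by 10240 − 6220 = 4020 ft.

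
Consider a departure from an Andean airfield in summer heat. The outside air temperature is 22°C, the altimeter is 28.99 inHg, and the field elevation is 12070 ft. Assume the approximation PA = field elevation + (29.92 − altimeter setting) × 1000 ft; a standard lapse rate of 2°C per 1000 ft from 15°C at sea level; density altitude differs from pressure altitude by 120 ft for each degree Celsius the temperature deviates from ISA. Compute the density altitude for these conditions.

Pressure altitude = 12070 + (29.92 − 28.99) × 1000 = 12070 + (+930) = 13000 ft.
ISA temperature at 13000 ft = 15 − 2 × (13000/1000) = -11°C.
ISA deviation = 22 − (-11) = +33°C.
Density altitude = 13000 + 120 × (33) = 16960 ft.

16960 ft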